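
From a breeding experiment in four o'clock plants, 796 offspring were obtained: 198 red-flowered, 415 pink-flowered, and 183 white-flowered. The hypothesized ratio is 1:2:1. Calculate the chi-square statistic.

The 1:2:1 ratio has 4 parts, so with N = 796 the expected counts are:
  red-flowered: 796 × 1/4 = 199
  pink-flowered: 796 × 2/4 = 398
  white-flowered: 796 × 1/4 = 199
χ² = Σ (O − E)² / E
  red-flowered: (198 − 199)² / 199 = 0.0050
  pink-flowered: (415 − 398)² / 398 = 0.7261
  white-flowered: (183 − 199)² / 199 = 1.2864
χ² = 0.0050 + 0.7261 + 1.2864 = 2.0175 ≈ 2.018

2.018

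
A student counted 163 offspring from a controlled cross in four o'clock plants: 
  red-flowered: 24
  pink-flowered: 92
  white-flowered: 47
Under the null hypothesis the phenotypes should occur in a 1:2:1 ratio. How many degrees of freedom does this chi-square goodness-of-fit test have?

A goodness-of-fit test with 3 phenotype classes has df = 3 − 1 = 2.

2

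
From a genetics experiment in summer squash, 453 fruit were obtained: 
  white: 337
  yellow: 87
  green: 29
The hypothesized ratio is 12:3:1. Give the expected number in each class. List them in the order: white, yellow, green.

Expected counts for N = 453 under a 12:3:1 ratio (total parts = 16):
  white: 453 × 12/16 = 339.75
  yellow: 453 × 3/16 = 84.9375
  green: 453 × 1/16 = 28.3125

339.75, 84.9375, 28.3125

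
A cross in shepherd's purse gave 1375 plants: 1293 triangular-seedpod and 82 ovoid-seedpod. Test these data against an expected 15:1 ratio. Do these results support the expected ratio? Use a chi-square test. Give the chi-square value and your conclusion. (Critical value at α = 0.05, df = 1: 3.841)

Expected counts for N = 1375 under a 15:1 ratio (total parts = 16):
  triangular-seedpod: 1375 × 15/16 = 1289.0625
  ovoid-seedpod: 1375 × 1/16 = 85.9375
χ² = Σ (O − E)² / E
  triangular-seedpod: (1293 − 1289.0625)² / 1289.0625 = 0.0120
  ovoid-seedpod: (82 − 85.9375)² / 85.9375 = 0.1804
χ² = 0.0120 + 0.1804 = 0.1924 ≈ 0.192
Degrees of freedom = 2 − 1 = 1; critical value at α = 0.05 is 3.841.
Since 0.192 < 3.841, we fail to reject the null hypothesis — the data are consistent with the 15:1 ratio.

0.192; consistent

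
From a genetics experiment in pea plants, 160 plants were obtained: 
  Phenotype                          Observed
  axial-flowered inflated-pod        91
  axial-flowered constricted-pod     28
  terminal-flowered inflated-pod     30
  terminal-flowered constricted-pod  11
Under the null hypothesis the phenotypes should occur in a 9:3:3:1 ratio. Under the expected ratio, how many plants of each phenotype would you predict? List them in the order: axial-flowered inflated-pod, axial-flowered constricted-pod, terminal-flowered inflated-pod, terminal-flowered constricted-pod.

90, 30, 30, 10

The 9:3:3:1 ratio has 16 parts, so with N = 160 the expected counts are:
  axial-flowered inflated-pod: 160 × 9/16 = 90
  axial-flowered constricted-pod: 160 × 3/16 = 30
  terminal-flowered inflated-pod: 160 × 3/16 = 30
  terminal-flowered constricted-pod: 160 × 1/16 = 10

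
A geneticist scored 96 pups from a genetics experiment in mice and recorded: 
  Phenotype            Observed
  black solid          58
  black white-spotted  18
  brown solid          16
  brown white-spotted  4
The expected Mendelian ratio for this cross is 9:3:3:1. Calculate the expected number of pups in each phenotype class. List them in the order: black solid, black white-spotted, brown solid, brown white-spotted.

Under the 9:3:3:1 hypothesis (Σ ratio = 16, N = 96):
  black solid: 96 × 9/16 = 54
  black white-spotted: 96 × 3/16 = 18
  brown solid: 96 × 3/16 = 18
  brown white-spotted: 96 × 1/16 = 6

54, 18, 18, 6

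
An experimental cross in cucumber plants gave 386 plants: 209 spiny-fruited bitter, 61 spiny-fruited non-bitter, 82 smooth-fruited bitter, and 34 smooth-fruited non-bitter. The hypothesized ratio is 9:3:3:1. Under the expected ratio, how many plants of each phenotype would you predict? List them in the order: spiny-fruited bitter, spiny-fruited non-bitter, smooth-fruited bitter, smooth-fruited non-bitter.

The 9:3:3:1 ratio has 16 parts, so with N = 386 the expected counts are:
  spiny-fruited bitter: 386 × 9/16 = 217.125
  spiny-fruited non-bitter: 386 × 3/16 = 72.375
  smooth-fruited bitter: 386 × 3/16 = 72.375
  smooth-fruited non-bitter: 386 × 1/16 = 24.125

217.125, 72.375, 72.375, 24.125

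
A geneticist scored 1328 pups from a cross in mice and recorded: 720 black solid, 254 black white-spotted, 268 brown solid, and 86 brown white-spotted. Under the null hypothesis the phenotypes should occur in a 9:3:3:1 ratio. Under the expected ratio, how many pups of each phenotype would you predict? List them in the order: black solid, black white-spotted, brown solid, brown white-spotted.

Expected counts for N = 1328 under a 9:3:3:1 ratio (total parts = 16):
  black solid: 1328 × 9/16 = 747
  black white-spotted: 1328 × 3/16 = 249
  brown solid: 1328 × 3/16 = 249
  brown white-spotted: 1328 × 1/16 = 83

747, 249, 249, 83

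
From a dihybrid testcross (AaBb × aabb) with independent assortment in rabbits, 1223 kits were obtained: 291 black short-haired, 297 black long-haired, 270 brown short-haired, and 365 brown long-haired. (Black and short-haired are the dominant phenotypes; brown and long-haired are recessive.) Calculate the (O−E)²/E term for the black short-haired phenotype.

0.712

A dihybrid testcross with independent assortment gives a 1:1:1:1 ratio.
The 1:1:1:1 ratio has 4 parts, so with N = 1223 the expected counts are:
  black short-haired: 1223 × 1/4 = 305.75
  black long-haired: 1223 × 1/4 = 305.75
  brown short-haired: 1223 × 1/4 = 305.75
  brown long-haired: 1223 × 1/4 = 305.75
Contribution of black short-haired: (291 − 305.75)² / 305.75 = 0.7116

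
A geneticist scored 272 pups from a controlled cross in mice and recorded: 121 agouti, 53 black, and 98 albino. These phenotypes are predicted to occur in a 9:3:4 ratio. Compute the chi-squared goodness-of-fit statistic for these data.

Total ratio parts = 16. Expected numbers out of 272:
  agouti: 272 × 9/16 = 153
  black: 272 × 3/16 = 51
  albino: 272 × 4/16 = 68
χ² = Σ (O − E)² / E
  agouti: (121 − 153)² / 153 = 6.6928
  black: (53 − 51)² / 51 = 0.0784
  albino: (98 − 68)² / 68 = 13.2353
χ² = 6.6928 + 0.0784 + 13.2353 = 20.0065 ≈ 20.007

20.007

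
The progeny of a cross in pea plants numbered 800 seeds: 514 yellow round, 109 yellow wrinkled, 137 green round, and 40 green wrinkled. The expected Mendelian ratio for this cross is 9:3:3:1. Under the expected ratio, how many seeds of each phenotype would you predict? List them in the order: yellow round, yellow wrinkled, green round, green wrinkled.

450, 150, 150, 50

Under the 9:3:3:1 hypothesis (Σ ratio = 16, N = 800):
  yellow round: 800 × 9/16 = 450
  yellow wrinkled: 800 × 3/16 = 150
  green round: 800 × 3/16 = 150
  green wrinkled: 800 × 1/16 = 50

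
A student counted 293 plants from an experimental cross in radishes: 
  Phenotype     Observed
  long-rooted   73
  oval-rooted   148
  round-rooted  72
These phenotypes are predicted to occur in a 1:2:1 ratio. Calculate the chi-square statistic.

0.038

Expected counts for N = 293 under a 1:2:1 ratio (total parts = 4):
  long-rooted: 293 × 1/4 = 73.25
  oval-rooted: 293 × 2/4 = 146.5
  round-rooted: 293 × 1/4 = 73.25
χ² = Σ (O − E)² / E
  long-rooted: (73 − 73.25)² / 73.25 = 0.0009
  oval-rooted: (148 − 146.5)² / 146.5 = 0.0154
  round-rooted: (72 − 73.25)² / 73.25 = 0.0213
χ² = 0.0009 + 0.0154 + 0.0213 = 0.0376 ≈ 0.038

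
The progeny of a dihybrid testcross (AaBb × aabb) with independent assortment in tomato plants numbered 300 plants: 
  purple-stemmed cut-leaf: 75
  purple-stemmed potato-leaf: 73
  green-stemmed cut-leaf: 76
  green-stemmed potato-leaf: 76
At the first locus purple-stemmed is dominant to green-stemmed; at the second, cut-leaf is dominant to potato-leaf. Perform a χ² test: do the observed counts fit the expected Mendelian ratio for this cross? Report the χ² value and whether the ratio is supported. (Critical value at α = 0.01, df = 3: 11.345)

0.080; consistent

A dihybrid testcross with independent assortment gives a 1:1:1:1 ratio.
The 1:1:1:1 ratio has 4 parts, so with N = 300 the expected counts are:
  purple-stemmed cut-leaf: 300 × 1/4 = 75
  purple-stemmed potato-leaf: 300 × 1/4 = 75
  green-stemmed cut-leaf: 300 × 1/4 = 75
  green-stemmed potato-leaf: 300 × 1/4 = 75
χ² = Σ (O − E)² / E
  purple-stemmed cut-leaf: (75 − 75)² / 75 = 0.0000
  purple-stemmed potato-leaf: (73 − 75)² / 75 = 0.0533
  green-stemmed cut-leaf: (76 − 75)² / 75 = 0.0133
  green-stemmed potato-leaf: (76 − 75)² / 75 = 0.0133
χ² = 0.0000 + 0.0533 + 0.0133 + 0.0133 = 0.0799 ≈ 0.080
Degrees of freedom = 4 − 1 = 3; critical value at α = 0.01 is 11.345.
Since 0.080 < 11.345, we fail to reject the null hypothesis — the data are consistent with the 1:1:1:1 ratio.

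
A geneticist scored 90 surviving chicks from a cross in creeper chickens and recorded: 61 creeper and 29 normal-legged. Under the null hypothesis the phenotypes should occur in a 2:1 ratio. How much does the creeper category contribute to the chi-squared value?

Under the 2:1 hypothesis (Σ ratio = 3, N = 90):
  creeper: 90 × 2/3 = 60
  normal-legged: 90 × 1/3 = 30
Contribution of creeper: (61 − 60)² / 60 = 0.0167

0.017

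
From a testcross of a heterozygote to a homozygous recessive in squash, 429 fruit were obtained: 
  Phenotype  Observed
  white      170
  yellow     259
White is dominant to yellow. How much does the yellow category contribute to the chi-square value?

A testcross of a heterozygote (Aa × aa) gives a 1:1 phenotypic ratio.
Under the 1:1 hypothesis (Σ ratio = 2, N = 429):
  white: 429 × 1/2 = 214.5
  yellow: 429 × 1/2 = 214.5
Contribution of yellow: (259 − 214.5)² / 214.5 = 9.2319

9.232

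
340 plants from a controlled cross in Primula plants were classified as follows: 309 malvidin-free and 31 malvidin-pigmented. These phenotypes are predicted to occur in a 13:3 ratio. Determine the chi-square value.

20.707

Under the 13:3 hypothesis (Σ ratio = 16, N = 340):
  malvidin-free: 340 × 13/16 = 276.25
  malvidin-pigmented: 340 × 3/16 = 63.75
χ² = Σ (O − E)² / E
  malvidin-free: (309 − 276.25)² / 276.25 = 3.8826
  malvidin-pigmented: (31 − 63.75)² / 63.75 = 16.8245
χ² = 3.8826 + 16.8245 = 20.7071 ≈ 20.707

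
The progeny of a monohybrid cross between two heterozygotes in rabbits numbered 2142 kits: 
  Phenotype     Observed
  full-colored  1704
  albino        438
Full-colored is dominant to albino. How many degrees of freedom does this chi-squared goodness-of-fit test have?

1

For a monohybrid cross between heterozygotes with complete dominance, the expected phenotypic ratio is 3:1.
A goodness-of-fit test with 2 phenotype classes has df = 2 − 1 = 1.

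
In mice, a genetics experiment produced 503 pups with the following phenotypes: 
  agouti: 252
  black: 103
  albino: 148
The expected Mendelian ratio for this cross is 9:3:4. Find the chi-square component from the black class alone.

Total ratio parts = 16. Expected numbers out of 503:
  agouti: 503 × 9/16 = 282.9375
  black: 503 × 3/16 = 94.3125
  albino: 503 × 4/16 = 125.75
Contribution of black: (103 − 94.3125)² / 94.3125 = 0.8002

0.800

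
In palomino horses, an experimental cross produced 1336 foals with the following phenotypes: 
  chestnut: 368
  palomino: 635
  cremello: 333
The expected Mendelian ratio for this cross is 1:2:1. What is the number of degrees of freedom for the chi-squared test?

2

A goodness-of-fit test with 3 phenotype classes has df = 3 − 1 = 2.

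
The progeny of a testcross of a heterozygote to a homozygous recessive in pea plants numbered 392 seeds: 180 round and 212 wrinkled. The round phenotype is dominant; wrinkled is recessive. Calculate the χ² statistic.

2.612

A testcross of a heterozygote (Aa × aa) gives a 1:1 phenotypic ratio.
Under the 1:1 hypothesis (Σ ratio = 2, N = 392):
  round: 392 × 1/2 = 196
  wrinkled: 392 × 1/2 = 196
χ² = Σ (O − E)² / E
  round: (180 − 196)² / 196 = 1.3061
  wrinkled: (212 − 196)² / 196 = 1.3061
χ² = 1.3061 + 1.3061 = 2.6122 ≈ 2.612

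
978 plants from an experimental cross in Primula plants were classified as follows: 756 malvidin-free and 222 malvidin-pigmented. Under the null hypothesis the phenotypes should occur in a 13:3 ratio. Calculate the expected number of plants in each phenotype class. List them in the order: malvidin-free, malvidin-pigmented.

Expected counts for N = 978 under a 13:3 ratio (total parts = 16):
  malvidin-free: 978 × 13/16 = 794.625
  malvidin-pigmented: 978 × 3/16 = 183.375

794.625, 183.375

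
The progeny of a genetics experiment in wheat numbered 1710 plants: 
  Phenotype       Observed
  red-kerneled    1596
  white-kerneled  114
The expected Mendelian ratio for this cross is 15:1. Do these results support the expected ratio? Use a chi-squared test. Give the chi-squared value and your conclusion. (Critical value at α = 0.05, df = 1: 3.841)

0.507; consistent

Expected counts for N = 1710 under a 15:1 ratio (total parts = 16):
  red-kerneled: 1710 × 15/16 = 1603.125
  white-kerneled: 1710 × 1/16 = 106.875
χ² = Σ (O − E)² / E
  red-kerneled: (1596 − 1603.125)² / 1603.125 = 0.0317
  white-kerneled: (114 − 106.875)² / 106.875 = 0.4750
χ² = 0.0317 + 0.4750 = 0.5067 ≈ 0.507
Degrees of freedom = 2 − 1 = 1; critical value at α = 0.05 is 3.841.
Since 0.507 < 3.841, we fail to reject the null hypothesis — the data are consistent with the 15:1 ratio.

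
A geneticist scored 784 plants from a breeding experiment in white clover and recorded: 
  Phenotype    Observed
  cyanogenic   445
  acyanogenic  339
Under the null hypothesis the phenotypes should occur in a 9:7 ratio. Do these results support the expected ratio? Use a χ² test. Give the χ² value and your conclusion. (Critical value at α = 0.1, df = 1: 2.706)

0.083; consistent

Under the 9:7 hypothesis (Σ ratio = 16, N = 784):
  cyanogenic: 784 × 9/16 = 441
  acyanogenic: 784 × 7/16 = 343
χ² = Σ (O − E)² / E
  cyanogenic: (445 − 441)² / 441 = 0.0363
  acyanogenic: (339 − 343)² / 343 = 0.0466
χ² = 0.0363 + 0.0466 = 0.0829 ≈ 0.083
Degrees of freedom = 2 − 1 = 1; critical value at α = 0.1 is 2.706.
Since 0.083 < 2.706, we fail to reject the null hypothesis — the data are consistent with the 9:7 ratio.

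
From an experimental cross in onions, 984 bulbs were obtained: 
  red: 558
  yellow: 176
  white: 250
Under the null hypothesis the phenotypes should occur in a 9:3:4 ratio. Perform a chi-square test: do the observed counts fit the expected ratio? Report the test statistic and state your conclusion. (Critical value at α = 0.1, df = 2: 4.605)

Total ratio parts = 16. Expected numbers out of 984:
  red: 984 × 9/16 = 553.5
  yellow: 984 × 3/16 = 184.5
  white: 984 × 4/16 = 246
χ² = Σ (O − E)² / E
  red: (558 − 553.5)² / 553.5 = 0.0366
  yellow: (176 − 184.5)² / 184.5 = 0.3916
  white: (250 − 246)² / 246 = 0.0650
χ² = 0.0366 + 0.3916 + 0.0650 = 0.4932 ≈ 0.493
Degrees of freedom = 3 − 1 = 2; critical value at α = 0.1 is 4.605.
Since 0.493 < 4.605, we fail to reject the null hypothesis — the data are consistent with the 9:3:4 ratio.

0.493; consistent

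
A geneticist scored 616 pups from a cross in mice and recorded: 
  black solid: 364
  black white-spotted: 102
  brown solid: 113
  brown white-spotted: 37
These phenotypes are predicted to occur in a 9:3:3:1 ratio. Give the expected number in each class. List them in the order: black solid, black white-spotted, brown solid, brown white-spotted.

Total ratio parts = 16. Expected numbers out of 616:
  black solid: 616 × 9/16 = 346.5
  black white-spotted: 616 × 3/16 = 115.5
  brown solid: 616 × 3/16 = 115.5
  brown white-spotted: 616 × 1/16 = 38.5

346.5, 115.5, 115.5, 38.5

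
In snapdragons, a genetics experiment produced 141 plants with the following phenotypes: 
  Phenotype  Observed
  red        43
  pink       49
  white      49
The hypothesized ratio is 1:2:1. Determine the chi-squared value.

The 1:2:1 ratio has 4 parts, so with N = 141 the expected counts are:
  red: 141 × 1/4 = 35.25
  pink: 141 × 2/4 = 70.5
  white: 141 × 1/4 = 35.25
χ² = Σ (O − E)² / E
  red: (43 − 35.25)² / 35.25 = 1.7039
  pink: (49 − 70.5)² / 70.5 = 6.5567
  white: (49 − 35.25)² / 35.25 = 5.3635
χ² = 1.7039 + 6.5567 + 5.3635 = 13.6241 ≈ 13.624

13.624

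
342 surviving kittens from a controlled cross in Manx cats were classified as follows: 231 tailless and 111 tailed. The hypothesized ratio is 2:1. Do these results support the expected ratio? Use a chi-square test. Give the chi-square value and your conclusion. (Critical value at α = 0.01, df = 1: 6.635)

Under the 2:1 hypothesis (Σ ratio = 3, N = 342):
  tailless: 342 × 2/3 = 228
  tailed: 342 × 1/3 = 114
χ² = Σ (O − E)² / E
  tailless: (231 − 228)² / 228 = 0.0395
  tailed: (111 − 114)² / 114 = 0.0789
χ² = 0.0395 + 0.0789 = 0.1184 ≈ 0.118
Degrees of freedom = 2 − 1 = 1; critical value at α = 0.01 is 6.635.
Since 0.118 < 6.635, we fail to reject the null hypothesis — the data are consistent with the 2:1 ratio.

0.118; consistent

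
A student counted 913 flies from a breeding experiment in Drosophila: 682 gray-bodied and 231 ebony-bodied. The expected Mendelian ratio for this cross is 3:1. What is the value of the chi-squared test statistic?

The 3:1 ratio has 4 parts, so with N = 913 the expected counts are:
  gray-bodied: 913 × 3/4 = 684.75
  ebony-bodied: 913 × 1/4 = 228.25
χ² = Σ (O − E)² / E
  gray-bodied: (682 − 684.75)² / 684.75 = 0.0110
  ebony-bodied: (231 − 228.25)² / 228.25 = 0.0331
χ² = 0.0110 + 0.0331 = 0.0441 ≈ 0.044

0.044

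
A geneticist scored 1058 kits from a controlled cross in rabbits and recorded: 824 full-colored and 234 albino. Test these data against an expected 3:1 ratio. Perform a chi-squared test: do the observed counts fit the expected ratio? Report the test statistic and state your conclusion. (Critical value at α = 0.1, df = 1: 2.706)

4.689; not consistent

The 3:1 ratio has 4 parts, so with N = 1058 the expected counts are:
  full-colored: 1058 × 3/4 = 793.5
  albino: 1058 × 1/4 = 264.5
χ² = Σ (O − E)² / E
  full-colored: (824 − 793.5)² / 793.5 = 1.1723
  albino: (234 − 264.5)² / 264.5 = 3.5170
χ² = 1.1723 + 3.5170 = 4.6893 ≈ 4.689
Degrees of freedom = 2 − 1 = 1; critical value at α = 0.1 is 2.706.
Since 4.689 > 2.706, we reject the null hypothesis — the data do not fit the 3:1 ratio.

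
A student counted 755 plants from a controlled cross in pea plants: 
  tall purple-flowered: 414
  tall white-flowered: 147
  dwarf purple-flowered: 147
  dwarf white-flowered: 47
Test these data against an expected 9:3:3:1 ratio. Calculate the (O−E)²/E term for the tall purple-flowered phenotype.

Under the 9:3:3:1 hypothesis (Σ ratio = 16, N = 755):
  tall purple-flowered: 755 × 9/16 = 424.6875
  tall white-flowered: 755 × 3/16 = 141.5625
  dwarf purple-flowered: 755 × 3/16 = 141.5625
  dwarf white-flowered: 755 × 1/16 = 47.1875
Contribution of tall purple-flowered: (414 − 424.6875)² / 424.6875 = 0.2690

0.269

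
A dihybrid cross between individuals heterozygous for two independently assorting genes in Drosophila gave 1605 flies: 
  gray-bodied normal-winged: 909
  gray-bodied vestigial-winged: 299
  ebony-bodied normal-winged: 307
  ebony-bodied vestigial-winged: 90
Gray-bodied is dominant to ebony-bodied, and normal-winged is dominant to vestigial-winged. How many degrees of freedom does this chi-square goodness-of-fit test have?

A dihybrid F₂ with independent assortment and complete dominance at both loci gives a 9:3:3:1 phenotypic ratio.
A goodness-of-fit test with 4 phenotype classes has df = 4 − 1 = 3.

3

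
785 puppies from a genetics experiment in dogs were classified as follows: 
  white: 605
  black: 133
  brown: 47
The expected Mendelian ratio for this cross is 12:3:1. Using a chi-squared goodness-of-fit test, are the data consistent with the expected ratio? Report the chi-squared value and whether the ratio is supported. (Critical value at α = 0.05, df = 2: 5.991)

1.903; consistent

Under the 12:3:1 hypothesis (Σ ratio = 16, N = 785):
  white: 785 × 12/16 = 588.75
  black: 785 × 3/16 = 147.1875
  brown: 785 × 1/16 = 49.0625
χ² = Σ (O − E)² / E
  white: (605 − 588.75)² / 588.75 = 0.4485
  black: (133 − 147.1875)² / 147.1875 = 1.3675
  brown: (47 − 49.0625)² / 49.0625 = 0.0867
χ² = 0.4485 + 1.3675 + 0.0867 = 1.9027 ≈ 1.903
Degrees of freedom = 3 − 1 = 2; critical value at α = 0.05 is 5.991.
Since 1.903 < 5.991, we fail to reject the null hypothesis — the data are consistent with the 12:3:1 ratio.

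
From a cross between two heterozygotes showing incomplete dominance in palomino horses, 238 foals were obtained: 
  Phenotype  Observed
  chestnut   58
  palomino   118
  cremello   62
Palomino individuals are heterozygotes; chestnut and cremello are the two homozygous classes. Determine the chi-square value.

With incomplete dominance, a heterozygote × heterozygote cross gives a 1:2:1 phenotypic ratio.
Expected counts for N = 238 under a 1:2:1 ratio (total parts = 4):
  chestnut: 238 × 1/4 = 59.5
  palomino: 238 × 2/4 = 119
  cremello: 238 × 1/4 = 59.5
χ² = Σ (O − E)² / E
  chestnut: (58 − 59.5)² / 59.5 = 0.0378
  palomino: (118 − 119)² / 119 = 0.0084
  cremello: (62 − 59.5)² / 59.5 = 0.1050
χ² = 0.0378 + 0.0084 + 0.1050 = 0.1512 ≈ 0.151

0.151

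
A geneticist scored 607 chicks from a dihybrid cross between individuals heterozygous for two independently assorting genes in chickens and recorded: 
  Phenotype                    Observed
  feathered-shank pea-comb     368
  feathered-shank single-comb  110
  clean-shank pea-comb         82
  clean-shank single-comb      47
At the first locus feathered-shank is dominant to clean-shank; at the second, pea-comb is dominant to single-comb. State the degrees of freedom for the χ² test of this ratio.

3

A dihybrid F₂ with independent assortment and complete dominance at both loci gives a 9:3:3:1 phenotypic ratio.
A goodness-of-fit test with 4 phenotype classes has df = 4 − 1 = 3.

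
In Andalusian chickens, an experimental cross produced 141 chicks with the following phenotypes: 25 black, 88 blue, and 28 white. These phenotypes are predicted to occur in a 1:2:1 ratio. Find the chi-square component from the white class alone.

1.491

The 1:2:1 ratio has 4 parts, so with N = 141 the expected counts are:
  black: 141 × 1/4 = 35.25
  blue: 141 × 2/4 = 70.5
  white: 141 × 1/4 = 35.25
Contribution of white: (28 − 35.25)² / 35.25 = 1.4911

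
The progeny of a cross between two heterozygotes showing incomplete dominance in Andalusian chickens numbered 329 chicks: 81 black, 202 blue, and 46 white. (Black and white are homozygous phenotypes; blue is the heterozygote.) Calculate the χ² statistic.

With incomplete dominance, a heterozygote × heterozygote cross gives a 1:2:1 phenotypic ratio.
Total ratio parts = 4. Expected numbers out of 329:
  black: 329 × 1/4 = 82.25
  blue: 329 × 2/4 = 164.5
  white: 329 × 1/4 = 82.25
χ² = Σ (O − E)² / E
  black: (81 − 82.25)² / 82.25 = 0.0190
  blue: (202 − 164.5)² / 164.5 = 8.5486
  white: (46 − 82.25)² / 82.25 = 15.9764
χ² = 0.0190 + 8.5486 + 15.9764 = 24.544

24.544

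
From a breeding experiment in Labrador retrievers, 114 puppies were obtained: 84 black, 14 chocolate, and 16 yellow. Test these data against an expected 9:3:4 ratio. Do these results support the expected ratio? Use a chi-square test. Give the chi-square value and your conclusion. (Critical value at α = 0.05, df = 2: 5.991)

Under the 9:3:4 hypothesis (Σ ratio = 16, N = 114):
  black: 114 × 9/16 = 64.125
  chocolate: 114 × 3/16 = 21.375
  yellow: 114 × 4/16 = 28.5
χ² = Σ (O − E)² / E
  black: (84 − 64.125)² / 64.125 = 6.1601
  chocolate: (14 − 21.375)² / 21.375 = 2.5446
  yellow: (16 − 28.5)² / 28.5 = 5.4825
χ² = 6.1601 + 2.5446 + 5.4825 = 14.1872 ≈ 14.187
Degrees of freedom = 3 − 1 = 2; critical value at α = 0.05 is 5.991.
Since 14.187 > 5.991, we reject the null hypothesis — the data do not fit the 9:3:4 ratio.

14.187; not consistent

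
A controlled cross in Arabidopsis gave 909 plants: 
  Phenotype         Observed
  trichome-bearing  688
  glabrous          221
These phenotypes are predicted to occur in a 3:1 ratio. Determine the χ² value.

Under the 3:1 hypothesis (Σ ratio = 4, N = 909):
  trichome-bearing: 909 × 3/4 = 681.75
  glabrous: 909 × 1/4 = 227.25
χ² = Σ (O − E)² / E
  trichome-bearing: (688 − 681.75)² / 681.75 = 0.0573
  glabrous: (221 − 227.25)² / 227.25 = 0.1719
χ² = 0.0573 + 0.1719 = 0.2292 ≈ 0.229

0.229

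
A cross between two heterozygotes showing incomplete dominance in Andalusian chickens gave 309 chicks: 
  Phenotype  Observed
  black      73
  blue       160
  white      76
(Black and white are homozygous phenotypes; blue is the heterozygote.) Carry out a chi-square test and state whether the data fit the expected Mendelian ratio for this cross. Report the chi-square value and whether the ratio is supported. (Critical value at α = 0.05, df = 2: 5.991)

With incomplete dominance, a heterozygote × heterozygote cross gives a 1:2:1 phenotypic ratio.
Expected counts for N = 309 under a 1:2:1 ratio (total parts = 4):
  black: 309 × 1/4 = 77.25
  blue: 309 × 2/4 = 154.5
  white: 309 × 1/4 = 77.25
χ² = Σ (O − E)² / E
  black: (73 − 77.25)² / 77.25 = 0.2338
  blue: (160 − 154.5)² / 154.5 = 0.1958
  white: (76 − 77.25)² / 77.25 = 0.0202
χ² = 0.2338 + 0.1958 + 0.0202 = 0.4498 ≈ 0.450
Degrees of freedom = 3 − 1 = 2; critical value at α = 0.05 is 5.991.
Since 0.450 < 5.991, we fail to reject the null hypothesis — the data are consistent with the 1:2:1 ratio.

0.450; consistent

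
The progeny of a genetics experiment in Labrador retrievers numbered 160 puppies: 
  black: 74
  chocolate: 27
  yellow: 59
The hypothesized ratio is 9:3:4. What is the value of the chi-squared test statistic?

The 9:3:4 ratio has 16 parts, so with N = 160 the expected counts are:
  black: 160 × 9/16 = 90
  chocolate: 160 × 3/16 = 30
  yellow: 160 × 4/16 = 40
χ² = Σ (O − E)² / E
  black: (74 − 90)² / 90 = 2.8444
  chocolate: (27 − 30)² / 30 = 0.3000
  yellow: (59 − 40)² / 40 = 9.0250
χ² = 2.8444 + 0.3000 + 9.0250 = 12.1694 ≈ 12.169

12.169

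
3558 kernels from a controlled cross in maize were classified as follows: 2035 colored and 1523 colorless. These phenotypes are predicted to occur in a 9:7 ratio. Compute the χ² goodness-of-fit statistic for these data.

The 9:7 ratio has 16 parts, so with N = 3558 the expected counts are:
  colored: 3558 × 9/16 = 2001.375
  colorless: 3558 × 7/16 = 1556.625
χ² = Σ (O − E)² / E
  colored: (2035 − 2001.375)² / 2001.375 = 0.5649
  colorless: (1523 − 1556.625)² / 1556.625 = 0.7263
χ² = 0.5649 + 0.7263 = 1.2912 ≈ 1.291

1.291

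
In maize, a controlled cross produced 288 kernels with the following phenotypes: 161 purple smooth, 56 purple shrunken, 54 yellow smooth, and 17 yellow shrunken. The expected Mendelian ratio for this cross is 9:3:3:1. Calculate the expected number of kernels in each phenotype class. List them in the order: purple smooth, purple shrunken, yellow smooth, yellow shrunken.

162, 54, 54, 18

Total ratio parts = 16. Expected numbers out of 288:
  purple smooth: 288 × 9/16 = 162
  purple shrunken: 288 × 3/16 = 54
  yellow smooth: 288 × 3/16 = 54
  yellow shrunken: 288 × 1/16 = 18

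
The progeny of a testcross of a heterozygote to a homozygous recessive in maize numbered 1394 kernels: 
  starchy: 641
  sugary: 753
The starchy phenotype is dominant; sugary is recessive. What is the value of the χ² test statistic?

8.999

A testcross of a heterozygote (Aa × aa) gives a 1:1 phenotypic ratio.
Under the 1:1 hypothesis (Σ ratio = 2, N = 1394):
  starchy: 1394 × 1/2 = 697
  sugary: 1394 × 1/2 = 697
χ² = Σ (O − E)² / E
  starchy: (641 − 697)² / 697 = 4.4993
  sugary: (753 − 697)² / 697 = 4.4993
χ² = 4.4993 + 4.4993 = 8.9986 ≈ 8.999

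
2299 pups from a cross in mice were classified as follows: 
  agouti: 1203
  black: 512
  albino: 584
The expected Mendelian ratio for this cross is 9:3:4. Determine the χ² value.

Total ratio parts = 16. Expected numbers out of 2299:
  agouti: 2299 × 9/16 = 1293.1875
  black: 2299 × 3/16 = 431.0625
  albino: 2299 × 4/16 = 574.75
χ² = Σ (O − E)² / E
  agouti: (1203 − 1293.1875)² / 1293.1875 = 6.2897
  black: (512 − 431.0625)² / 431.0625 = 15.1971
  albino: (584 − 574.75)² / 574.75 = 0.1489
χ² = 6.2897 + 15.1971 + 0.1489 = 21.6357 ≈ 21.636

21.636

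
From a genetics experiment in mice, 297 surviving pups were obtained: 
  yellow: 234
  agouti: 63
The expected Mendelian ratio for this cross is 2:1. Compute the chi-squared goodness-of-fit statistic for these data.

Under the 2:1 hypothesis (Σ ratio = 3, N = 297):
  yellow: 297 × 2/3 = 198
  agouti: 297 × 1/3 = 99
χ² = Σ (O − E)² / E
  yellow: (234 − 198)² / 198 = 6.5455
  agouti: (63 − 99)² / 99 = 13.0909
χ² = 6.5455 + 13.0909 = 19.6364 ≈ 19.636

19.636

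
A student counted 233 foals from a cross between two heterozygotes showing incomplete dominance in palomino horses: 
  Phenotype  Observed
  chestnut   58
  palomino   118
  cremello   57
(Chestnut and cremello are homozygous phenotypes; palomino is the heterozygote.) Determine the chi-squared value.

With incomplete dominance, a heterozygote × heterozygote cross gives a 1:2:1 phenotypic ratio.
Expected counts for N = 233 under a 1:2:1 ratio (total parts = 4):
  chestnut: 233 × 1/4 = 58.25
  palomino: 233 × 2/4 = 116.5
  cremello: 233 × 1/4 = 58.25
χ² = Σ (O − E)² / E
  chestnut: (58 − 58.25)² / 58.25 = 0.0011
  palomino: (118 − 116.5)² / 116.5 = 0.0193
  cremello: (57 − 58.25)² / 58.25 = 0.0268
χ² = 0.0011 + 0.0193 + 0.0268 = 0.0472 ≈ 0.047

0.047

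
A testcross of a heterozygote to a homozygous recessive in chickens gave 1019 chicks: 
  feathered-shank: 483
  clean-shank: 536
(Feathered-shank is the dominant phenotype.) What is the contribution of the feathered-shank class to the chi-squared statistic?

1.378

A testcross of a heterozygote (Aa × aa) gives a 1:1 phenotypic ratio.
The 1:1 ratio has 2 parts, so with N = 1019 the expected counts are:
  feathered-shank: 1019 × 1/2 = 509.5
  clean-shank: 1019 × 1/2 = 509.5
Contribution of feathered-shank: (483 − 509.5)² / 509.5 = 1.3783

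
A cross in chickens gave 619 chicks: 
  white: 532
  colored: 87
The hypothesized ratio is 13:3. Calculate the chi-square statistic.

Under the 13:3 hypothesis (Σ ratio = 16, N = 619):
  white: 619 × 13/16 = 502.9375
  colored: 619 × 3/16 = 116.0625
χ² = Σ (O − E)² / E
  white: (532 − 502.9375)² / 502.9375 = 1.6794
  colored: (87 − 116.0625)² / 116.0625 = 7.2774
χ² = 1.6794 + 7.2774 = 8.9568 ≈ 8.957

8.957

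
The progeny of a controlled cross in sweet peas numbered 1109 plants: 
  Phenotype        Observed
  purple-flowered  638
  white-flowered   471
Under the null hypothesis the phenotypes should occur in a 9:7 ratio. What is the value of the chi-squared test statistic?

Total ratio parts = 16. Expected numbers out of 1109:
  purple-flowered: 1109 × 9/16 = 623.8125
  white-flowered: 1109 × 7/16 = 485.1875
χ² = Σ (O − E)² / E
  purple-flowered: (638 − 623.8125)² / 623.8125 = 0.3227
  white-flowered: (471 − 485.1875)² / 485.1875 = 0.4149
χ² = 0.3227 + 0.4149 = 0.7376 ≈ 0.738

0.738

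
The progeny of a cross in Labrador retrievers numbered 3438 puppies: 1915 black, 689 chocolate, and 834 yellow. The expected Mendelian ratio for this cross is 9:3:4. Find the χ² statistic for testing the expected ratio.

Under the 9:3:4 hypothesis (Σ ratio = 16, N = 3438):
  black: 3438 × 9/16 = 1933.875
  chocolate: 3438 × 3/16 = 644.625
  yellow: 3438 × 4/16 = 859.5
χ² = Σ (O − E)² / E
  black: (1915 − 1933.875)² / 1933.875 = 0.1842
  chocolate: (689 − 644.625)² / 644.625 = 3.0547
  yellow: (834 − 859.5)² / 859.5 = 0.7565
χ² = 0.1842 + 3.0547 + 0.7565 = 3.9954 ≈ 3.995

3.995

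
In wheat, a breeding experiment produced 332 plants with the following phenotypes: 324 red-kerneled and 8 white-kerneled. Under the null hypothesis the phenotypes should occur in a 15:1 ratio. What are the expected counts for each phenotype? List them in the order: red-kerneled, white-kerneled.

Total ratio parts = 16. Expected numbers out of 332:
  red-kerneled: 332 × 15/16 = 311.25
  white-kerneled: 332 × 1/16 = 20.75

311.25, 20.75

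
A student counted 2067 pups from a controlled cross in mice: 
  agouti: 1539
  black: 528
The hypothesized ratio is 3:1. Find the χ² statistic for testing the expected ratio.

0.327

Expected counts for N = 2067 under a 3:1 ratio (total parts = 4):
  agouti: 2067 × 3/4 = 1550.25
  black: 2067 × 1/4 = 516.75
χ² = Σ (O − E)² / E
  agouti: (1539 − 1550.25)² / 1550.25 = 0.0816
  black: (528 − 516.75)² / 516.75 = 0.2449
χ² = 0.0816 + 0.2449 = 0.3265 ≈ 0.327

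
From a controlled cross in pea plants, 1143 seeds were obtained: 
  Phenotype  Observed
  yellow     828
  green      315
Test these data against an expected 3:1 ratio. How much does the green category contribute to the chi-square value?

Expected counts for N = 1143 under a 3:1 ratio (total parts = 4):
  yellow: 1143 × 3/4 = 857.25
  green: 1143 × 1/4 = 285.75
Contribution of green: (315 − 285.75)² / 285.75 = 2.9941

2.994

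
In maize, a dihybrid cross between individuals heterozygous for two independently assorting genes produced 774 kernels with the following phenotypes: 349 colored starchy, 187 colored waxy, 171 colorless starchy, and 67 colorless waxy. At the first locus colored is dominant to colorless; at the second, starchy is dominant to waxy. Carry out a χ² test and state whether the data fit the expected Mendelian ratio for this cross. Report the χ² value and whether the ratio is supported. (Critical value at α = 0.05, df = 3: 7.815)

A dihybrid F₂ with independent assortment and complete dominance at both loci gives a 9:3:3:1 phenotypic ratio.
The 9:3:3:1 ratio has 16 parts, so with N = 774 the expected counts are:
  colored starchy: 774 × 9/16 = 435.375
  colored waxy: 774 × 3/16 = 145.125
  colorless starchy: 774 × 3/16 = 145.125
  colorless waxy: 774 × 1/16 = 48.375
χ² = Σ (O − E)² / E
  colored starchy: (349 − 435.375)² / 435.375 = 17.1361
  colored waxy: (187 − 145.125)² / 145.125 = 12.0828
  colorless starchy: (171 − 145.125)² / 145.125 = 4.6134
  colorless waxy: (67 − 48.375)² / 48.375 = 7.1709
χ² = 17.1361 + 12.0828 + 4.6134 + 7.1709 = 41.0032 ≈ 41.003
Degrees of freedom = 4 − 1 = 3; critical value at α = 0.05 is 7.815.
Since 41.003 > 7.815, we reject the null hypothesis — the data do not fit the 9:3:3:1 ratio.

41.003; not consistent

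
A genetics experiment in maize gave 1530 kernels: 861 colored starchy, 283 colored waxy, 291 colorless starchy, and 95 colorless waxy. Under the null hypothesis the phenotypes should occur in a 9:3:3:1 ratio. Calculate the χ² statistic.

0.116

Expected counts for N = 1530 under a 9:3:3:1 ratio (total parts = 16):
  colored starchy: 1530 × 9/16 = 860.625
  colored waxy: 1530 × 3/16 = 286.875
  colorless starchy: 1530 × 3/16 = 286.875
  colorless waxy: 1530 × 1/16 = 95.625
χ² = Σ (O − E)² / E
  colored starchy: (861 − 860.625)² / 860.625 = 0.0002
  colored waxy: (283 − 286.875)² / 286.875 = 0.0523
  colorless starchy: (291 − 286.875)² / 286.875 = 0.0593
  colorless waxy: (95 − 95.625)² / 95.625 = 0.0041
χ² = 0.0002 + 0.0523 + 0.0593 + 0.0041 = 0.1159 ≈ 0.116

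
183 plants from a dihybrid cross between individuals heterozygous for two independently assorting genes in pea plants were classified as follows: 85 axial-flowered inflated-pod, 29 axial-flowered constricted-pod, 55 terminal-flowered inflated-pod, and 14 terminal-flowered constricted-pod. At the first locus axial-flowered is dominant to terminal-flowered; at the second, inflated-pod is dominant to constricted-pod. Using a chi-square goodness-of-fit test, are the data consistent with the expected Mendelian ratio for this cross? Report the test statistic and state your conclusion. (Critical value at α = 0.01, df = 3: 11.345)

16.995; not consistent

A dihybrid F₂ with independent assortment and complete dominance at both loci gives a 9:3:3:1 phenotypic ratio.
The 9:3:3:1 ratio has 16 parts, so with N = 183 the expected counts are:
  axial-flowered inflated-pod: 183 × 9/16 = 102.9375
  axial-flowered constricted-pod: 183 × 3/16 = 34.3125
  terminal-flowered inflated-pod: 183 × 3/16 = 34.3125
  terminal-flowered constricted-pod: 183 × 1/16 = 11.4375
χ² = Σ (O − E)² / E
  axial-flowered inflated-pod: (85 − 102.9375)² / 102.9375 = 3.1257
  axial-flowered constricted-pod: (29 − 34.3125)² / 34.3125 = 0.8225
  terminal-flowered inflated-pod: (55 − 34.3125)² / 34.3125 = 12.4728
  terminal-flowered constricted-pod: (14 − 11.4375)² / 11.4375 = 0.5741
χ² = 3.1257 + 0.8225 + 12.4728 + 0.5741 = 16.9951 ≈ 16.995
Degrees of freedom = 4 − 1 = 3; critical value at α = 0.01 is 11.345.
Since 16.995 > 11.345, we reject the null hypothesis — the data do not fit the 9:3:3:1 ratio.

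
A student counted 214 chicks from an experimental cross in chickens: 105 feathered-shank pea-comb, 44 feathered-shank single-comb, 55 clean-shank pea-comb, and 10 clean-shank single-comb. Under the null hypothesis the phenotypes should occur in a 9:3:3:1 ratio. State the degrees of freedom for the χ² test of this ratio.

3

A goodness-of-fit test with 4 phenotype classes has df = 4 − 1 = 3.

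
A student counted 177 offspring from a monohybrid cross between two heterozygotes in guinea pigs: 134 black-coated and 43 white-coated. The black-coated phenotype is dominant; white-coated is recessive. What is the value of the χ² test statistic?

For a monohybrid cross between heterozygotes with complete dominance, the expected phenotypic ratio is 3:1.
The 3:1 ratio has 4 parts, so with N = 177 the expected counts are:
  black-coated: 177 × 3/4 = 132.75
  white-coated: 177 × 1/4 = 44.25
χ² = Σ (O − E)² / E
  black-coated: (134 − 132.75)² / 132.75 = 0.0118
  white-coated: (43 − 44.25)² / 44.25 = 0.0353
χ² = 0.0118 + 0.0353 = 0.0471 ≈ 0.047

0.047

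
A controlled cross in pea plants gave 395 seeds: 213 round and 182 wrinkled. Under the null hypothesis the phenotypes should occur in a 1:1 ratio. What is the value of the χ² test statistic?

Total ratio parts = 2. Expected numbers out of 395:
  round: 395 × 1/2 = 197.5
  wrinkled: 395 × 1/2 = 197.5
χ² = Σ (O − E)² / E
  round: (213 − 197.5)² / 197.5 = 1.2165
  wrinkled: (182 − 197.5)² / 197.5 = 1.2165
χ² = 1.2165 + 1.2165 = 2.433

2.433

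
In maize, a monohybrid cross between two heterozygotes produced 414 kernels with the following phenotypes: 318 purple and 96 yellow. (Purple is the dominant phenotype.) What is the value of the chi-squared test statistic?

For a monohybrid cross between heterozygotes with complete dominance, the expected phenotypic ratio is 3:1.
Expected counts for N = 414 under a 3:1 ratio (total parts = 4):
  purple: 414 × 3/4 = 310.5
  yellow: 414 × 1/4 = 103.5
χ² = Σ (O − E)² / E
  purple: (318 − 310.5)² / 310.5 = 0.1812
  yellow: (96 − 103.5)² / 103.5 = 0.5435
χ² = 0.1812 + 0.5435 = 0.7247 ≈ 0.725

0.725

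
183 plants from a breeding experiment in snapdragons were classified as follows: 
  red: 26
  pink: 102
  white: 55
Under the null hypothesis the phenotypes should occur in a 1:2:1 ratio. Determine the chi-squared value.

11.601

Expected counts for N = 183 under a 1:2:1 ratio (total parts = 4):
  red: 183 × 1/4 = 45.75
  pink: 183 × 2/4 = 91.5
  white: 183 × 1/4 = 45.75
χ² = Σ (O − E)² / E
  red: (26 − 45.75)² / 45.75 = 8.5260
  pink: (102 − 91.5)² / 91.5 = 1.2049
  white: (55 − 45.75)² / 45.75 = 1.8702
χ² = 8.5260 + 1.2049 + 1.8702 = 11.6011 ≈ 11.601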